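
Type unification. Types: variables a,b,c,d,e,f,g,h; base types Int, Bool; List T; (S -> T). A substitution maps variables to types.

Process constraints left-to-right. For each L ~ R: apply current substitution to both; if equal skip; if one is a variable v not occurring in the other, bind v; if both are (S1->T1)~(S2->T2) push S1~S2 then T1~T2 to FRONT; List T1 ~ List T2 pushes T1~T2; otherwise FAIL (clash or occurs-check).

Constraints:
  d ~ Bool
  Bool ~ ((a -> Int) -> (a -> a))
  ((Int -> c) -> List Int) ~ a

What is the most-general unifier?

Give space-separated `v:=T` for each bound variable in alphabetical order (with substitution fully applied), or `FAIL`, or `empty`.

Answer: FAIL

Derivation:
step 1: unify d ~ Bool  [subst: {-} | 2 pending]
  bind d := Bool
step 2: unify Bool ~ ((a -> Int) -> (a -> a))  [subst: {d:=Bool} | 1 pending]
  clash: Bool vs ((a -> Int) -> (a -> a))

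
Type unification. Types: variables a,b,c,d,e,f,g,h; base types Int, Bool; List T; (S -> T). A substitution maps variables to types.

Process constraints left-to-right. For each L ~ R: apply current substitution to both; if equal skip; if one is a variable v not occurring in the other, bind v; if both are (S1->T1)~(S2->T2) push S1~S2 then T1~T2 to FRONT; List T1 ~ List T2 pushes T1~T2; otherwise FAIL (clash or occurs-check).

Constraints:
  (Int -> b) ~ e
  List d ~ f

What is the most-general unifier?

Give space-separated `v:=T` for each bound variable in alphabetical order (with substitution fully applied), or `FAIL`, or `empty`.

step 1: unify (Int -> b) ~ e  [subst: {-} | 1 pending]
  bind e := (Int -> b)
step 2: unify List d ~ f  [subst: {e:=(Int -> b)} | 0 pending]
  bind f := List d

Answer: e:=(Int -> b) f:=List d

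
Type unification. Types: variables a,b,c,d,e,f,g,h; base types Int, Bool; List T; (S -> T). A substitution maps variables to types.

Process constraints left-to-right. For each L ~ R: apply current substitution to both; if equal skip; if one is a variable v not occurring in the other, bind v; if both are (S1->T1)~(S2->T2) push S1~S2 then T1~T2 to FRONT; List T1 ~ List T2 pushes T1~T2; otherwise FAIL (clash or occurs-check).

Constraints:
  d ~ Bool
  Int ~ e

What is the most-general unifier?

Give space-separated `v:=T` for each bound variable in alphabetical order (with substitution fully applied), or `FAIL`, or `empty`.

step 1: unify d ~ Bool  [subst: {-} | 1 pending]
  bind d := Bool
step 2: unify Int ~ e  [subst: {d:=Bool} | 0 pending]
  bind e := Int

Answer: d:=Bool e:=Int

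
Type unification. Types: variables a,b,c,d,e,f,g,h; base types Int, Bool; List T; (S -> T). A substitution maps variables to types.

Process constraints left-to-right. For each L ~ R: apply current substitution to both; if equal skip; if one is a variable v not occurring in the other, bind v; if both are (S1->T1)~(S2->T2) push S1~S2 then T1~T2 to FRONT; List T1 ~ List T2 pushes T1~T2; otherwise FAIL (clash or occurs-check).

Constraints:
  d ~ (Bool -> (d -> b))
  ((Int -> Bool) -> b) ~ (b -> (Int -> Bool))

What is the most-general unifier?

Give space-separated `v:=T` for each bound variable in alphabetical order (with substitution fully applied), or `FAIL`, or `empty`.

step 1: unify d ~ (Bool -> (d -> b))  [subst: {-} | 1 pending]
  occurs-check fail: d in (Bool -> (d -> b))

Answer: FAIL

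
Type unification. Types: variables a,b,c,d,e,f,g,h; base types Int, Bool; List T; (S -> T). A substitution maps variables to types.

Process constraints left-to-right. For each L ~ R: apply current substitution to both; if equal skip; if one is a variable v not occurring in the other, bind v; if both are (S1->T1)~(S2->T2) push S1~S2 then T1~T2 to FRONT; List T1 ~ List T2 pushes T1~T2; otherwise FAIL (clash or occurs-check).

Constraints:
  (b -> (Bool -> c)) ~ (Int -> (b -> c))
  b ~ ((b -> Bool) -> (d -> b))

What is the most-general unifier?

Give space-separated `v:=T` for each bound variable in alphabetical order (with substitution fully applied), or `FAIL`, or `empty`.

Answer: FAIL

Derivation:
step 1: unify (b -> (Bool -> c)) ~ (Int -> (b -> c))  [subst: {-} | 1 pending]
  -> decompose arrow: push b~Int, (Bool -> c)~(b -> c)
step 2: unify b ~ Int  [subst: {-} | 2 pending]
  bind b := Int
step 3: unify (Bool -> c) ~ (Int -> c)  [subst: {b:=Int} | 1 pending]
  -> decompose arrow: push Bool~Int, c~c
step 4: unify Bool ~ Int  [subst: {b:=Int} | 2 pending]
  clash: Bool vs Int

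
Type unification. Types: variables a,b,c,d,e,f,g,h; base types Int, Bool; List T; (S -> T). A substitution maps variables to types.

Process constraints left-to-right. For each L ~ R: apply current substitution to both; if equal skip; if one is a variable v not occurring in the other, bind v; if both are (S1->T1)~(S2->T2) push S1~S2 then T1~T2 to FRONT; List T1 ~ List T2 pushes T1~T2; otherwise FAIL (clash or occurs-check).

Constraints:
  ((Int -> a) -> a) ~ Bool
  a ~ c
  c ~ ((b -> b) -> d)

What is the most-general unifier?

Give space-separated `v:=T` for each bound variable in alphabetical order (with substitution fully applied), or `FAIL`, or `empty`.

Answer: FAIL

Derivation:
step 1: unify ((Int -> a) -> a) ~ Bool  [subst: {-} | 2 pending]
  clash: ((Int -> a) -> a) vs Bool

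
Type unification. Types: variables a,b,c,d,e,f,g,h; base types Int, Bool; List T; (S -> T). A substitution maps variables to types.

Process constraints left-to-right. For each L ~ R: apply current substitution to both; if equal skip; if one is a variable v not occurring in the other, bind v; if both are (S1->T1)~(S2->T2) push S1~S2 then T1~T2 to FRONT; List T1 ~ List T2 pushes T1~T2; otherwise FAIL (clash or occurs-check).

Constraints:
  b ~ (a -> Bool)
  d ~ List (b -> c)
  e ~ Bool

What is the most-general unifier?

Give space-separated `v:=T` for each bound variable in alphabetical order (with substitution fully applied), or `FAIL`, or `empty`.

Answer: b:=(a -> Bool) d:=List ((a -> Bool) -> c) e:=Bool

Derivation:
step 1: unify b ~ (a -> Bool)  [subst: {-} | 2 pending]
  bind b := (a -> Bool)
step 2: unify d ~ List ((a -> Bool) -> c)  [subst: {b:=(a -> Bool)} | 1 pending]
  bind d := List ((a -> Bool) -> c)
step 3: unify e ~ Bool  [subst: {b:=(a -> Bool), d:=List ((a -> Bool) -> c)} | 0 pending]
  bind e := Bool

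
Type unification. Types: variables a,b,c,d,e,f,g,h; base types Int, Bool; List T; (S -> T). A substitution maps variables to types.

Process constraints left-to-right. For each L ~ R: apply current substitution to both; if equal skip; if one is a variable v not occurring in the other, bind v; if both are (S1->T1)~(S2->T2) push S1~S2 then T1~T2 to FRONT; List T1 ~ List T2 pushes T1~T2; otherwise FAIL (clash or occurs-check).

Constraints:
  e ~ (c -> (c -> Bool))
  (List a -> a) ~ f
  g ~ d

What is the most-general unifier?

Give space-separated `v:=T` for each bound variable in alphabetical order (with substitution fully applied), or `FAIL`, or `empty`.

Answer: e:=(c -> (c -> Bool)) f:=(List a -> a) g:=d

Derivation:
step 1: unify e ~ (c -> (c -> Bool))  [subst: {-} | 2 pending]
  bind e := (c -> (c -> Bool))
step 2: unify (List a -> a) ~ f  [subst: {e:=(c -> (c -> Bool))} | 1 pending]
  bind f := (List a -> a)
step 3: unify g ~ d  [subst: {e:=(c -> (c -> Bool)), f:=(List a -> a)} | 0 pending]
  bind g := d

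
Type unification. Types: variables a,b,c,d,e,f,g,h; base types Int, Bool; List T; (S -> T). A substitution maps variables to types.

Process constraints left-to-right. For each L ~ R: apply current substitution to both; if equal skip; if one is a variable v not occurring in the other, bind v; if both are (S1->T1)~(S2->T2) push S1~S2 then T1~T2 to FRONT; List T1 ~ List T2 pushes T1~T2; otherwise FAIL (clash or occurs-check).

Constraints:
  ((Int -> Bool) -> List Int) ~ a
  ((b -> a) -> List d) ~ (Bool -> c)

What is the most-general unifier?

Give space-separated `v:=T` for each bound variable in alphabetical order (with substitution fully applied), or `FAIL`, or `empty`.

Answer: FAIL

Derivation:
step 1: unify ((Int -> Bool) -> List Int) ~ a  [subst: {-} | 1 pending]
  bind a := ((Int -> Bool) -> List Int)
step 2: unify ((b -> ((Int -> Bool) -> List Int)) -> List d) ~ (Bool -> c)  [subst: {a:=((Int -> Bool) -> List Int)} | 0 pending]
  -> decompose arrow: push (b -> ((Int -> Bool) -> List Int))~Bool, List d~c
step 3: unify (b -> ((Int -> Bool) -> List Int)) ~ Bool  [subst: {a:=((Int -> Bool) -> List Int)} | 1 pending]
  clash: (b -> ((Int -> Bool) -> List Int)) vs Bool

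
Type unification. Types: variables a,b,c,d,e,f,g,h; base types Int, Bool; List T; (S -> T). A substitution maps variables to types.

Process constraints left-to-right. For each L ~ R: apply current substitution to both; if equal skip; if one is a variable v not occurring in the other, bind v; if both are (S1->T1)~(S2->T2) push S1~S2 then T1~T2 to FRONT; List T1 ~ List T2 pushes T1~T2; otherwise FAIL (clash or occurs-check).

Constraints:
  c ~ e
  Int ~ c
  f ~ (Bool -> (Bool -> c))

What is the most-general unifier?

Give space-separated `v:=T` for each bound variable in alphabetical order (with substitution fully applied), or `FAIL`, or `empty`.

step 1: unify c ~ e  [subst: {-} | 2 pending]
  bind c := e
step 2: unify Int ~ e  [subst: {c:=e} | 1 pending]
  bind e := Int
step 3: unify f ~ (Bool -> (Bool -> Int))  [subst: {c:=e, e:=Int} | 0 pending]
  bind f := (Bool -> (Bool -> Int))

Answer: c:=Int e:=Int f:=(Bool -> (Bool -> Int))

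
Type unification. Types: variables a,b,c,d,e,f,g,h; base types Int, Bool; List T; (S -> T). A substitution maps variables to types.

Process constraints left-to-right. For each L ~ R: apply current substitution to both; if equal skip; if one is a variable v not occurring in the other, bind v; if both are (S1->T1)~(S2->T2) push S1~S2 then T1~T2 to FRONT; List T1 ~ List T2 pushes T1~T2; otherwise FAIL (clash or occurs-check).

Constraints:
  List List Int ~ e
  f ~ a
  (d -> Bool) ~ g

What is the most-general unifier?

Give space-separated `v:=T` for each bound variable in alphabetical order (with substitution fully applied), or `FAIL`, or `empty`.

step 1: unify List List Int ~ e  [subst: {-} | 2 pending]
  bind e := List List Int
step 2: unify f ~ a  [subst: {e:=List List Int} | 1 pending]
  bind f := a
step 3: unify (d -> Bool) ~ g  [subst: {e:=List List Int, f:=a} | 0 pending]
  bind g := (d -> Bool)

Answer: e:=List List Int f:=a g:=(d -> Bool)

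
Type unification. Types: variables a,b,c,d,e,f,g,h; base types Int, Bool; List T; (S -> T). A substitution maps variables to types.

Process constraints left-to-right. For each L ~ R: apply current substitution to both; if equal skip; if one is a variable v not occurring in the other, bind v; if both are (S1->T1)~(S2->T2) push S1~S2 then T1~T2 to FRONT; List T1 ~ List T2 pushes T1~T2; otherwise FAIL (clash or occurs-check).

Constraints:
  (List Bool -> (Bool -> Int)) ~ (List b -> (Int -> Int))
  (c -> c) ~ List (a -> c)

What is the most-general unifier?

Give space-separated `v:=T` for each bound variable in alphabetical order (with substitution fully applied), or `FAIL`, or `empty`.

Answer: FAIL

Derivation:
step 1: unify (List Bool -> (Bool -> Int)) ~ (List b -> (Int -> Int))  [subst: {-} | 1 pending]
  -> decompose arrow: push List Bool~List b, (Bool -> Int)~(Int -> Int)
step 2: unify List Bool ~ List b  [subst: {-} | 2 pending]
  -> decompose List: push Bool~b
step 3: unify Bool ~ b  [subst: {-} | 2 pending]
  bind b := Bool
step 4: unify (Bool -> Int) ~ (Int -> Int)  [subst: {b:=Bool} | 1 pending]
  -> decompose arrow: push Bool~Int, Int~Int
step 5: unify Bool ~ Int  [subst: {b:=Bool} | 2 pending]
  clash: Bool vs Int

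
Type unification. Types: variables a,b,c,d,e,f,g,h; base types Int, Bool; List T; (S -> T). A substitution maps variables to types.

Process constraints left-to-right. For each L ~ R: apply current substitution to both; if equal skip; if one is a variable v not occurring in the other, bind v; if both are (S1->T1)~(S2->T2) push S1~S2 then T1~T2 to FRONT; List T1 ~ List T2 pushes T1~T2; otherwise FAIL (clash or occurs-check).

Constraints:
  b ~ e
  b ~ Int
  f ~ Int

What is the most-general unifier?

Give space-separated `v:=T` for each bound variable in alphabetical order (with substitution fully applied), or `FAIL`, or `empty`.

Answer: b:=Int e:=Int f:=Int

Derivation:
step 1: unify b ~ e  [subst: {-} | 2 pending]
  bind b := e
step 2: unify e ~ Int  [subst: {b:=e} | 1 pending]
  bind e := Int
step 3: unify f ~ Int  [subst: {b:=e, e:=Int} | 0 pending]
  bind f := Int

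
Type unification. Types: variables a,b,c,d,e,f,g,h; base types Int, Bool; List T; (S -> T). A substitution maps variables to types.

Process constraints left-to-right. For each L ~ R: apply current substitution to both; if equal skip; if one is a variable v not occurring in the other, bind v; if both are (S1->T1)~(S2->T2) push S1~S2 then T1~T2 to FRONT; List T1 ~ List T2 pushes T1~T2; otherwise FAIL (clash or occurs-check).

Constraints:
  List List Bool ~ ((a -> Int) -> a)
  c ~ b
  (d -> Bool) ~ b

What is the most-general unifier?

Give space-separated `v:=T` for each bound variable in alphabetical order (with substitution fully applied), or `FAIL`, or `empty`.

step 1: unify List List Bool ~ ((a -> Int) -> a)  [subst: {-} | 2 pending]
  clash: List List Bool vs ((a -> Int) -> a)

Answer: FAIL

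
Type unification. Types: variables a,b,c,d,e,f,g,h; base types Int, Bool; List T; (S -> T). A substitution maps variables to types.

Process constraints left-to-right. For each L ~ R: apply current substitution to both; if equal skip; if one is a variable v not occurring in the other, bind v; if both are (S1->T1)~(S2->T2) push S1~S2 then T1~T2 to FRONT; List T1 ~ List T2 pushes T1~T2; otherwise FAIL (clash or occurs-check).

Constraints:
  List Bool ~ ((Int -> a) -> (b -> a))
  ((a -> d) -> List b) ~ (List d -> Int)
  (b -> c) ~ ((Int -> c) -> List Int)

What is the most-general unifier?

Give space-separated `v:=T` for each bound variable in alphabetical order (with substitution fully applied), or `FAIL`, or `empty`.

Answer: FAIL

Derivation:
step 1: unify List Bool ~ ((Int -> a) -> (b -> a))  [subst: {-} | 2 pending]
  clash: List Bool vs ((Int -> a) -> (b -> a))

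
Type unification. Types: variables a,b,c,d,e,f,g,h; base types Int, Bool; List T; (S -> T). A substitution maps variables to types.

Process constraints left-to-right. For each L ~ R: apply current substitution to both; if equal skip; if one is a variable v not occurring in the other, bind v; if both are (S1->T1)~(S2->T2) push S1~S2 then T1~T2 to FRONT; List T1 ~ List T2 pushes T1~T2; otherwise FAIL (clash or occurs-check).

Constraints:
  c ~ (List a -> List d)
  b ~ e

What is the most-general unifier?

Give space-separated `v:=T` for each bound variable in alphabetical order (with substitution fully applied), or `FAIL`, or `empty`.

Answer: b:=e c:=(List a -> List d)

Derivation:
step 1: unify c ~ (List a -> List d)  [subst: {-} | 1 pending]
  bind c := (List a -> List d)
step 2: unify b ~ e  [subst: {c:=(List a -> List d)} | 0 pending]
  bind b := e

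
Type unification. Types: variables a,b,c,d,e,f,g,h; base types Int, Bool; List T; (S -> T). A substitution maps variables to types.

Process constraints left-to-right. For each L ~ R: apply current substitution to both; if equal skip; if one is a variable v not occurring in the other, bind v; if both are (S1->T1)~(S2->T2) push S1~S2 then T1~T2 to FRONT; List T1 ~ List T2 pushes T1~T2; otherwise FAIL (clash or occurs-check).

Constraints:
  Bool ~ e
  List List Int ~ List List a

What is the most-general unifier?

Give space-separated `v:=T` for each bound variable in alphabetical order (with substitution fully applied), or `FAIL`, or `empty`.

Answer: a:=Int e:=Bool

Derivation:
step 1: unify Bool ~ e  [subst: {-} | 1 pending]
  bind e := Bool
step 2: unify List List Int ~ List List a  [subst: {e:=Bool} | 0 pending]
  -> decompose List: push List Int~List a
step 3: unify List Int ~ List a  [subst: {e:=Bool} | 0 pending]
  -> decompose List: push Int~a
step 4: unify Int ~ a  [subst: {e:=Bool} | 0 pending]
  bind a := Int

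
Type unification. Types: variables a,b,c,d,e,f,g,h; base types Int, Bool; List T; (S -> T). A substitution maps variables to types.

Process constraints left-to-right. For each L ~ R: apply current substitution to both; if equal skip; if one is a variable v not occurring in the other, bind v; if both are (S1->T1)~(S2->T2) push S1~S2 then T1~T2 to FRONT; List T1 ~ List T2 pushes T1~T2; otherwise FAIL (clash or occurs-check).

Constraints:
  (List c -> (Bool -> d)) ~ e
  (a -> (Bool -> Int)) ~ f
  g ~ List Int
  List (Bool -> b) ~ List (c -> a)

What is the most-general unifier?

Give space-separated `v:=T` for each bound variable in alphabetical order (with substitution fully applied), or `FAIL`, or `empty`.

step 1: unify (List c -> (Bool -> d)) ~ e  [subst: {-} | 3 pending]
  bind e := (List c -> (Bool -> d))
step 2: unify (a -> (Bool -> Int)) ~ f  [subst: {e:=(List c -> (Bool -> d))} | 2 pending]
  bind f := (a -> (Bool -> Int))
step 3: unify g ~ List Int  [subst: {e:=(List c -> (Bool -> d)), f:=(a -> (Bool -> Int))} | 1 pending]
  bind g := List Int
step 4: unify List (Bool -> b) ~ List (c -> a)  [subst: {e:=(List c -> (Bool -> d)), f:=(a -> (Bool -> Int)), g:=List Int} | 0 pending]
  -> decompose List: push (Bool -> b)~(c -> a)
step 5: unify (Bool -> b) ~ (c -> a)  [subst: {e:=(List c -> (Bool -> d)), f:=(a -> (Bool -> Int)), g:=List Int} | 0 pending]
  -> decompose arrow: push Bool~c, b~a
step 6: unify Bool ~ c  [subst: {e:=(List c -> (Bool -> d)), f:=(a -> (Bool -> Int)), g:=List Int} | 1 pending]
  bind c := Bool
step 7: unify b ~ a  [subst: {e:=(List c -> (Bool -> d)), f:=(a -> (Bool -> Int)), g:=List Int, c:=Bool} | 0 pending]
  bind b := a

Answer: b:=a c:=Bool e:=(List Bool -> (Bool -> d)) f:=(a -> (Bool -> Int)) g:=List Int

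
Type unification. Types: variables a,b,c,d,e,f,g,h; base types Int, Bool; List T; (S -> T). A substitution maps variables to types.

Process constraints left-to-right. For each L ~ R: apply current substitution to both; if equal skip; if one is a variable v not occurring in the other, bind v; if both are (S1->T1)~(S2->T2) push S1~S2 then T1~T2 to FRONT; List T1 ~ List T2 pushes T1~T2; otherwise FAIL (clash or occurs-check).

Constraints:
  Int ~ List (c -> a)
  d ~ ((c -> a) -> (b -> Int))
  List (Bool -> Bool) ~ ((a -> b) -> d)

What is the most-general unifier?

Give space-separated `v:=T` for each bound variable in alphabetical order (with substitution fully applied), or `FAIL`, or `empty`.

step 1: unify Int ~ List (c -> a)  [subst: {-} | 2 pending]
  clash: Int vs List (c -> a)

Answer: FAIL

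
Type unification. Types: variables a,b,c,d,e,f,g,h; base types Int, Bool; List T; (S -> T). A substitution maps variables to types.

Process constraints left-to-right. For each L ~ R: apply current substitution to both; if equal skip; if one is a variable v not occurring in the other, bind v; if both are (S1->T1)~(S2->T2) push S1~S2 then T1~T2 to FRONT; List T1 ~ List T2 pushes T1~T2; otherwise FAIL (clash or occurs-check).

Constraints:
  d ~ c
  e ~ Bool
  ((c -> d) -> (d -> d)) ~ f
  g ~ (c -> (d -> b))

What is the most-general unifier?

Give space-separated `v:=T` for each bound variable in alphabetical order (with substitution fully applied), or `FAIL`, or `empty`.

step 1: unify d ~ c  [subst: {-} | 3 pending]
  bind d := c
step 2: unify e ~ Bool  [subst: {d:=c} | 2 pending]
  bind e := Bool
step 3: unify ((c -> c) -> (c -> c)) ~ f  [subst: {d:=c, e:=Bool} | 1 pending]
  bind f := ((c -> c) -> (c -> c))
step 4: unify g ~ (c -> (c -> b))  [subst: {d:=c, e:=Bool, f:=((c -> c) -> (c -> c))} | 0 pending]
  bind g := (c -> (c -> b))

Answer: d:=c e:=Bool f:=((c -> c) -> (c -> c)) g:=(c -> (c -> b))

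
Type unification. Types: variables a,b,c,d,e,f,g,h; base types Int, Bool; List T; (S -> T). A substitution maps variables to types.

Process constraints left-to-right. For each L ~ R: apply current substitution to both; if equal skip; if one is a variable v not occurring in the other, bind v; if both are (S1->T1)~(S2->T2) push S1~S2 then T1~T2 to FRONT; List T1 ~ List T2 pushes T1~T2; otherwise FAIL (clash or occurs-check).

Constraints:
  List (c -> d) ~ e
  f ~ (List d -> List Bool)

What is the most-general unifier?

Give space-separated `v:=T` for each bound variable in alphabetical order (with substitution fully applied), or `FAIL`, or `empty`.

Answer: e:=List (c -> d) f:=(List d -> List Bool)

Derivation:
step 1: unify List (c -> d) ~ e  [subst: {-} | 1 pending]
  bind e := List (c -> d)
step 2: unify f ~ (List d -> List Bool)  [subst: {e:=List (c -> d)} | 0 pending]
  bind f := (List d -> List Bool)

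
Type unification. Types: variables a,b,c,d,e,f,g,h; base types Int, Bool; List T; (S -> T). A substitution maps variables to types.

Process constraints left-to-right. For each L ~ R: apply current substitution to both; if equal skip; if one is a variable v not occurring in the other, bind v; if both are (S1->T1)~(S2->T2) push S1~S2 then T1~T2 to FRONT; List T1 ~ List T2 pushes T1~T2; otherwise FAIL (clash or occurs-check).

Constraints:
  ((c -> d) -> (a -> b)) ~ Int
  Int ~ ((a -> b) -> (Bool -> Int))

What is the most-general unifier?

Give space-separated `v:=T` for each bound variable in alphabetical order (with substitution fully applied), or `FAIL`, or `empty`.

Answer: FAIL

Derivation:
step 1: unify ((c -> d) -> (a -> b)) ~ Int  [subst: {-} | 1 pending]
  clash: ((c -> d) -> (a -> b)) vs Int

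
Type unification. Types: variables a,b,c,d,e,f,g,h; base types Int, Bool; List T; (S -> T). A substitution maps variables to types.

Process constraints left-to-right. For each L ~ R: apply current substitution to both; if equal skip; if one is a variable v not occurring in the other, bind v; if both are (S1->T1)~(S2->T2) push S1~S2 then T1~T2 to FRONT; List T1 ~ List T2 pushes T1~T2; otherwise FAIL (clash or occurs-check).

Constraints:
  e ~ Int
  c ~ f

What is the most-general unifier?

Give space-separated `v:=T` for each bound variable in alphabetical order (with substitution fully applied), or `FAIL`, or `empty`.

step 1: unify e ~ Int  [subst: {-} | 1 pending]
  bind e := Int
step 2: unify c ~ f  [subst: {e:=Int} | 0 pending]
  bind c := f

Answer: c:=f e:=Int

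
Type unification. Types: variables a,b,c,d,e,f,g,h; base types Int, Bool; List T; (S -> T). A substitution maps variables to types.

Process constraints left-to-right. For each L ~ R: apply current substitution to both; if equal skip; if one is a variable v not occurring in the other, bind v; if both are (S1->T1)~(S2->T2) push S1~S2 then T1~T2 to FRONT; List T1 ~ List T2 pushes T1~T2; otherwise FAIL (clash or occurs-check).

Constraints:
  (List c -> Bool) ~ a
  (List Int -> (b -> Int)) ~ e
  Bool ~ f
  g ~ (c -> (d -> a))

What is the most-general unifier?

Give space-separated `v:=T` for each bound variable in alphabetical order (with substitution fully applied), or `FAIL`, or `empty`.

step 1: unify (List c -> Bool) ~ a  [subst: {-} | 3 pending]
  bind a := (List c -> Bool)
step 2: unify (List Int -> (b -> Int)) ~ e  [subst: {a:=(List c -> Bool)} | 2 pending]
  bind e := (List Int -> (b -> Int))
step 3: unify Bool ~ f  [subst: {a:=(List c -> Bool), e:=(List Int -> (b -> Int))} | 1 pending]
  bind f := Bool
step 4: unify g ~ (c -> (d -> (List c -> Bool)))  [subst: {a:=(List c -> Bool), e:=(List Int -> (b -> Int)), f:=Bool} | 0 pending]
  bind g := (c -> (d -> (List c -> Bool)))

Answer: a:=(List c -> Bool) e:=(List Int -> (b -> Int)) f:=Bool g:=(c -> (d -> (List c -> Bool)))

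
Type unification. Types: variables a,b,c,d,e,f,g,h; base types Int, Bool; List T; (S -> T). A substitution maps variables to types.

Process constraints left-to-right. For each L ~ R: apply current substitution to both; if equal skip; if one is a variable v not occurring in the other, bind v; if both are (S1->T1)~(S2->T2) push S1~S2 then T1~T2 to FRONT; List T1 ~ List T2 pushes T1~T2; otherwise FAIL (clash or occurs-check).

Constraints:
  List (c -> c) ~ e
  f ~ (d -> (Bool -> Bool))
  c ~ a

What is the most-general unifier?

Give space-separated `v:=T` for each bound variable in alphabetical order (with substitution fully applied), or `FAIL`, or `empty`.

step 1: unify List (c -> c) ~ e  [subst: {-} | 2 pending]
  bind e := List (c -> c)
step 2: unify f ~ (d -> (Bool -> Bool))  [subst: {e:=List (c -> c)} | 1 pending]
  bind f := (d -> (Bool -> Bool))
step 3: unify c ~ a  [subst: {e:=List (c -> c), f:=(d -> (Bool -> Bool))} | 0 pending]
  bind c := a

Answer: c:=a e:=List (a -> a) f:=(d -> (Bool -> Bool))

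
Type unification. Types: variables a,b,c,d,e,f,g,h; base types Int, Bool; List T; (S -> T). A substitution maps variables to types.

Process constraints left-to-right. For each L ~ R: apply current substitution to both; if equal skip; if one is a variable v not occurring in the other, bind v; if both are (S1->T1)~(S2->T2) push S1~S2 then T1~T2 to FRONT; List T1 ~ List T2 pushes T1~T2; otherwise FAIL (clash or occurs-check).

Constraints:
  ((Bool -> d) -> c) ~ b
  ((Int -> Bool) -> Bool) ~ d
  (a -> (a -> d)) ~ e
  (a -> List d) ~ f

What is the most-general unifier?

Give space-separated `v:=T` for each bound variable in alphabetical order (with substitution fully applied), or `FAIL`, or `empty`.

Answer: b:=((Bool -> ((Int -> Bool) -> Bool)) -> c) d:=((Int -> Bool) -> Bool) e:=(a -> (a -> ((Int -> Bool) -> Bool))) f:=(a -> List ((Int -> Bool) -> Bool))

Derivation:
step 1: unify ((Bool -> d) -> c) ~ b  [subst: {-} | 3 pending]
  bind b := ((Bool -> d) -> c)
step 2: unify ((Int -> Bool) -> Bool) ~ d  [subst: {b:=((Bool -> d) -> c)} | 2 pending]
  bind d := ((Int -> Bool) -> Bool)
step 3: unify (a -> (a -> ((Int -> Bool) -> Bool))) ~ e  [subst: {b:=((Bool -> d) -> c), d:=((Int -> Bool) -> Bool)} | 1 pending]
  bind e := (a -> (a -> ((Int -> Bool) -> Bool)))
step 4: unify (a -> List ((Int -> Bool) -> Bool)) ~ f  [subst: {b:=((Bool -> d) -> c), d:=((Int -> Bool) -> Bool), e:=(a -> (a -> ((Int -> Bool) -> Bool)))} | 0 pending]
  bind f := (a -> List ((Int -> Bool) -> Bool))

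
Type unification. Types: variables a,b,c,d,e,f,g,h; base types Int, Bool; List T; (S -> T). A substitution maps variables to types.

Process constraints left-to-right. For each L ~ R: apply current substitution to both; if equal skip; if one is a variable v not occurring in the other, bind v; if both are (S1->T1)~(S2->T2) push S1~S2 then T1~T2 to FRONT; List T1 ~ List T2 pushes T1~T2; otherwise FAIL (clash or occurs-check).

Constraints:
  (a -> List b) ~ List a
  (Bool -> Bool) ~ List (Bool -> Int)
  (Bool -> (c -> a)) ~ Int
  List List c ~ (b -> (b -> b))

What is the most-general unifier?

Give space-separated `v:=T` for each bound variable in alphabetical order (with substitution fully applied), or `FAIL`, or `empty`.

Answer: FAIL

Derivation:
step 1: unify (a -> List b) ~ List a  [subst: {-} | 3 pending]
  clash: (a -> List b) vs List a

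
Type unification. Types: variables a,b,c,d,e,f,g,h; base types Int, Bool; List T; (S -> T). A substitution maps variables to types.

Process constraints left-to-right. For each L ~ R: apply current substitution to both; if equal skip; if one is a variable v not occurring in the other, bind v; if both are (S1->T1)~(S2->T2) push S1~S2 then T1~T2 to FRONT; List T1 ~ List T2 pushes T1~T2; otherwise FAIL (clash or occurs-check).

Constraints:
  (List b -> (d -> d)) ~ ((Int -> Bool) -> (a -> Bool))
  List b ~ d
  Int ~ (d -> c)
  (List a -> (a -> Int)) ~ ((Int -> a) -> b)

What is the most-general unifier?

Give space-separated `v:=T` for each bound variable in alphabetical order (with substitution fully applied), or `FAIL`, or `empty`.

Answer: FAIL

Derivation:
step 1: unify (List b -> (d -> d)) ~ ((Int -> Bool) -> (a -> Bool))  [subst: {-} | 3 pending]
  -> decompose arrow: push List b~(Int -> Bool), (d -> d)~(a -> Bool)
step 2: unify List b ~ (Int -> Bool)  [subst: {-} | 4 pending]
  clash: List b vs (Int -> Bool)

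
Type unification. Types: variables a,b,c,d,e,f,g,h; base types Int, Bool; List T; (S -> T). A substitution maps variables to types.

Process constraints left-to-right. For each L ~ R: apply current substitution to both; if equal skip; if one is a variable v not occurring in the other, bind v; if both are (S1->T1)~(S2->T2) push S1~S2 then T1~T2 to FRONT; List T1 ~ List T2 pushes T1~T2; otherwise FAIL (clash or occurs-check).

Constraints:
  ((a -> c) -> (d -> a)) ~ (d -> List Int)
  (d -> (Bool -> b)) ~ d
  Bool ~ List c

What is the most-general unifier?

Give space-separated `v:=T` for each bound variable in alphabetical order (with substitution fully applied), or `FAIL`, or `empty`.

Answer: FAIL

Derivation:
step 1: unify ((a -> c) -> (d -> a)) ~ (d -> List Int)  [subst: {-} | 2 pending]
  -> decompose arrow: push (a -> c)~d, (d -> a)~List Int
step 2: unify (a -> c) ~ d  [subst: {-} | 3 pending]
  bind d := (a -> c)
step 3: unify ((a -> c) -> a) ~ List Int  [subst: {d:=(a -> c)} | 2 pending]
  clash: ((a -> c) -> a) vs List Int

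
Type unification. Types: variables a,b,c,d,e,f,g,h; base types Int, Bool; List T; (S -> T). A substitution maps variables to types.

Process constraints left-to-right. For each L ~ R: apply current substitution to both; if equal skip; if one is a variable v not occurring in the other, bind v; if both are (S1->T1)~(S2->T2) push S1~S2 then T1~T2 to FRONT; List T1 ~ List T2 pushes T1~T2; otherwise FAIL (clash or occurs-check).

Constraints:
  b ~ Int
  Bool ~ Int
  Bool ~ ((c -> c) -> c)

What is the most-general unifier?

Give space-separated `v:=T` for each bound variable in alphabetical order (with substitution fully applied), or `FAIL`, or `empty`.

step 1: unify b ~ Int  [subst: {-} | 2 pending]
  bind b := Int
step 2: unify Bool ~ Int  [subst: {b:=Int} | 1 pending]
  clash: Bool vs Int

Answer: FAIL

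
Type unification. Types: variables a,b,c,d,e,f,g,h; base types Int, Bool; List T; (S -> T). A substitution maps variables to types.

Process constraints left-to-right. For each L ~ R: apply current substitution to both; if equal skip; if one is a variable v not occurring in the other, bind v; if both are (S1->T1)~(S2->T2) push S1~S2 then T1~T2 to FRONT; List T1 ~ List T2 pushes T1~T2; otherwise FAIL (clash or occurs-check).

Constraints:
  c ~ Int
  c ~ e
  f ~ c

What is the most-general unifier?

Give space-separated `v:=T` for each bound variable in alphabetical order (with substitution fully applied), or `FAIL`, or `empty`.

Answer: c:=Int e:=Int f:=Int

Derivation:
step 1: unify c ~ Int  [subst: {-} | 2 pending]
  bind c := Int
step 2: unify Int ~ e  [subst: {c:=Int} | 1 pending]
  bind e := Int
step 3: unify f ~ Int  [subst: {c:=Int, e:=Int} | 0 pending]
  bind f := Int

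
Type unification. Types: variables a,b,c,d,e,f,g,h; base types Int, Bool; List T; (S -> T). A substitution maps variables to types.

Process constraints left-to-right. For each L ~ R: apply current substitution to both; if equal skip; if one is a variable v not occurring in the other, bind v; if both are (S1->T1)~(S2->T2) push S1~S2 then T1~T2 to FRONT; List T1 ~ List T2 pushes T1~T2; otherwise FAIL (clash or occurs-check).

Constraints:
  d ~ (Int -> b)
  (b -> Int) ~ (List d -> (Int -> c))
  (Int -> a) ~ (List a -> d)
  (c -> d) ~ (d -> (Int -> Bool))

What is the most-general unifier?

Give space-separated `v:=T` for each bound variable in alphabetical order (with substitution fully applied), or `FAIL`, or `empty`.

Answer: FAIL

Derivation:
step 1: unify d ~ (Int -> b)  [subst: {-} | 3 pending]
  bind d := (Int -> b)
step 2: unify (b -> Int) ~ (List (Int -> b) -> (Int -> c))  [subst: {d:=(Int -> b)} | 2 pending]
  -> decompose arrow: push b~List (Int -> b), Int~(Int -> c)
step 3: unify b ~ List (Int -> b)  [subst: {d:=(Int -> b)} | 3 pending]
  occurs-check fail: b in List (Int -> b)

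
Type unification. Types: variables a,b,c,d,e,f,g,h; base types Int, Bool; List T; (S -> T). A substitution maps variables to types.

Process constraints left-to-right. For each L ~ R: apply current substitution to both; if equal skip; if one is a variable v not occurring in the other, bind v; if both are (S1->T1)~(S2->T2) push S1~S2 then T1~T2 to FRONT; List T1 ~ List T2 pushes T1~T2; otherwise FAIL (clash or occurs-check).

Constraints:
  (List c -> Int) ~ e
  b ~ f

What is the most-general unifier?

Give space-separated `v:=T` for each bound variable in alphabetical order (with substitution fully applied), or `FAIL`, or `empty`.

Answer: b:=f e:=(List c -> Int)

Derivation:
step 1: unify (List c -> Int) ~ e  [subst: {-} | 1 pending]
  bind e := (List c -> Int)
step 2: unify b ~ f  [subst: {e:=(List c -> Int)} | 0 pending]
  bind b := f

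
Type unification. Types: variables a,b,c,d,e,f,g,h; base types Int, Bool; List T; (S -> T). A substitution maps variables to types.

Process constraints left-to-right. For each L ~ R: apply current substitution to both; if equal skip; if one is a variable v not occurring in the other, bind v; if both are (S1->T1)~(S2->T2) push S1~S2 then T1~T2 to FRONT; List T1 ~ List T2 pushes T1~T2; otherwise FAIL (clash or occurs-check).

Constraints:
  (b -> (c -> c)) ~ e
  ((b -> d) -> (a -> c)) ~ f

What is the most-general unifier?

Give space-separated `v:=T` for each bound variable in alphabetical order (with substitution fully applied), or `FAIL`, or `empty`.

step 1: unify (b -> (c -> c)) ~ e  [subst: {-} | 1 pending]
  bind e := (b -> (c -> c))
step 2: unify ((b -> d) -> (a -> c)) ~ f  [subst: {e:=(b -> (c -> c))} | 0 pending]
  bind f := ((b -> d) -> (a -> c))

Answer: e:=(b -> (c -> c)) f:=((b -> d) -> (a -> c))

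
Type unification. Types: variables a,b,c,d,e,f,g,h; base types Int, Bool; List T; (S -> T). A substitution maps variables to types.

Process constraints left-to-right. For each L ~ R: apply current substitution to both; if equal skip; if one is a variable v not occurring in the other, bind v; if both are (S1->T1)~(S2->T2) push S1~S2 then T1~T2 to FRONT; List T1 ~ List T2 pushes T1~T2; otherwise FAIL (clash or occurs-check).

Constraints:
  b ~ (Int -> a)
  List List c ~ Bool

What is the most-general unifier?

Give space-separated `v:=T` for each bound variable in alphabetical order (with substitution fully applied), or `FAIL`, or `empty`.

step 1: unify b ~ (Int -> a)  [subst: {-} | 1 pending]
  bind b := (Int -> a)
step 2: unify List List c ~ Bool  [subst: {b:=(Int -> a)} | 0 pending]
  clash: List List c vs Bool

Answer: FAIL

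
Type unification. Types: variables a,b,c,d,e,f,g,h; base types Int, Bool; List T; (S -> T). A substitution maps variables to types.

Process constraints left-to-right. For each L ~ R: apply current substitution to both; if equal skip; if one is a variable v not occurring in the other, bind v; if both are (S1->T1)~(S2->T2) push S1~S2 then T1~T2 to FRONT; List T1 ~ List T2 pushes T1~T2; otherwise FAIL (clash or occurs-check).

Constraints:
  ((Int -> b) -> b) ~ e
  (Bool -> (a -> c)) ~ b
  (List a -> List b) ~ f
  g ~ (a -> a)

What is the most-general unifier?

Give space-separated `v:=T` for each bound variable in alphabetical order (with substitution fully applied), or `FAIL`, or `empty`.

step 1: unify ((Int -> b) -> b) ~ e  [subst: {-} | 3 pending]
  bind e := ((Int -> b) -> b)
step 2: unify (Bool -> (a -> c)) ~ b  [subst: {e:=((Int -> b) -> b)} | 2 pending]
  bind b := (Bool -> (a -> c))
step 3: unify (List a -> List (Bool -> (a -> c))) ~ f  [subst: {e:=((Int -> b) -> b), b:=(Bool -> (a -> c))} | 1 pending]
  bind f := (List a -> List (Bool -> (a -> c)))
step 4: unify g ~ (a -> a)  [subst: {e:=((Int -> b) -> b), b:=(Bool -> (a -> c)), f:=(List a -> List (Bool -> (a -> c)))} | 0 pending]
  bind g := (a -> a)

Answer: b:=(Bool -> (a -> c)) e:=((Int -> (Bool -> (a -> c))) -> (Bool -> (a -> c))) f:=(List a -> List (Bool -> (a -> c))) g:=(a -> a)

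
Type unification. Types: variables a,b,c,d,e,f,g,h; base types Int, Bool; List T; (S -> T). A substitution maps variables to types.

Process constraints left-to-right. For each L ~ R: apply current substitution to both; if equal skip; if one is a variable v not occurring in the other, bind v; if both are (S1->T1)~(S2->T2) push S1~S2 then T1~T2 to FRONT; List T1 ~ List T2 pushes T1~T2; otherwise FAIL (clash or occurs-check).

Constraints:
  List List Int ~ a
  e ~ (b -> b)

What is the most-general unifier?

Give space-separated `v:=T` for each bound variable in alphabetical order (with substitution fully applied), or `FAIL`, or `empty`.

Answer: a:=List List Int e:=(b -> b)

Derivation:
step 1: unify List List Int ~ a  [subst: {-} | 1 pending]
  bind a := List List Int
step 2: unify e ~ (b -> b)  [subst: {a:=List List Int} | 0 pending]
  bind e := (b -> b)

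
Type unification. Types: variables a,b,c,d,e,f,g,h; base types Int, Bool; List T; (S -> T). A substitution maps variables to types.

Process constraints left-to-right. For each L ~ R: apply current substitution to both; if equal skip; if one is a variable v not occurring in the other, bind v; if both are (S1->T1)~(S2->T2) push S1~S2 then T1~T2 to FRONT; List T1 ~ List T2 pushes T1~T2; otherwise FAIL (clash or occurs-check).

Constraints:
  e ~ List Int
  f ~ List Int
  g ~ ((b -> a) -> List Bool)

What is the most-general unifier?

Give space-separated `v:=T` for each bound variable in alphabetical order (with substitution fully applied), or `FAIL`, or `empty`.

Answer: e:=List Int f:=List Int g:=((b -> a) -> List Bool)

Derivation:
step 1: unify e ~ List Int  [subst: {-} | 2 pending]
  bind e := List Int
step 2: unify f ~ List Int  [subst: {e:=List Int} | 1 pending]
  bind f := List Int
step 3: unify g ~ ((b -> a) -> List Bool)  [subst: {e:=List Int, f:=List Int} | 0 pending]
  bind g := ((b -> a) -> List Bool)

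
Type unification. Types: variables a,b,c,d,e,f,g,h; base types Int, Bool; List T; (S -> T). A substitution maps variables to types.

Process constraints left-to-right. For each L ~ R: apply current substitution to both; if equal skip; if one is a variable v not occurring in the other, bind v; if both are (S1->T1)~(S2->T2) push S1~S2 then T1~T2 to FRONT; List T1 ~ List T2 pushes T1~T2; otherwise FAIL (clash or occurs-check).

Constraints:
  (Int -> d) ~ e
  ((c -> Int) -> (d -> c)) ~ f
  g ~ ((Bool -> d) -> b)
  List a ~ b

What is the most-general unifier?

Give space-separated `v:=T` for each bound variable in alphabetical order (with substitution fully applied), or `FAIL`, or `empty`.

step 1: unify (Int -> d) ~ e  [subst: {-} | 3 pending]
  bind e := (Int -> d)
step 2: unify ((c -> Int) -> (d -> c)) ~ f  [subst: {e:=(Int -> d)} | 2 pending]
  bind f := ((c -> Int) -> (d -> c))
step 3: unify g ~ ((Bool -> d) -> b)  [subst: {e:=(Int -> d), f:=((c -> Int) -> (d -> c))} | 1 pending]
  bind g := ((Bool -> d) -> b)
step 4: unify List a ~ b  [subst: {e:=(Int -> d), f:=((c -> Int) -> (d -> c)), g:=((Bool -> d) -> b)} | 0 pending]
  bind b := List a

Answer: b:=List a e:=(Int -> d) f:=((c -> Int) -> (d -> c)) g:=((Bool -> d) -> List a)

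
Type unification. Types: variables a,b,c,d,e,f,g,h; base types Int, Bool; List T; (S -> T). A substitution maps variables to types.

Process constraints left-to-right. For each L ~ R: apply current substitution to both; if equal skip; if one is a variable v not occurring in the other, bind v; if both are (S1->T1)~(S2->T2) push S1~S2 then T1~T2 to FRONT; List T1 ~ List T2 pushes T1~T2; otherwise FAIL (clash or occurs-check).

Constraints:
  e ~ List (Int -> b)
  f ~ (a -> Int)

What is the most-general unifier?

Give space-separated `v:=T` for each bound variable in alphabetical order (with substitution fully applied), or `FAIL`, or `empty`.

step 1: unify e ~ List (Int -> b)  [subst: {-} | 1 pending]
  bind e := List (Int -> b)
step 2: unify f ~ (a -> Int)  [subst: {e:=List (Int -> b)} | 0 pending]
  bind f := (a -> Int)

Answer: e:=List (Int -> b) f:=(a -> Int)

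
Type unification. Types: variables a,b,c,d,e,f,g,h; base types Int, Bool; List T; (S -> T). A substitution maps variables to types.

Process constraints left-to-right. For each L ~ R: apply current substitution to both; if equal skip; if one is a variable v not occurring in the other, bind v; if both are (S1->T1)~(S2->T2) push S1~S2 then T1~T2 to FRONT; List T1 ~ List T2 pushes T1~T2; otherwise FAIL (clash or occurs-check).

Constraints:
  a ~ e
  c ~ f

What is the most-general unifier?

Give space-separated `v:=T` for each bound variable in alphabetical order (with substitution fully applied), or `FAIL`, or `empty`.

step 1: unify a ~ e  [subst: {-} | 1 pending]
  bind a := e
step 2: unify c ~ f  [subst: {a:=e} | 0 pending]
  bind c := f

Answer: a:=e c:=f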